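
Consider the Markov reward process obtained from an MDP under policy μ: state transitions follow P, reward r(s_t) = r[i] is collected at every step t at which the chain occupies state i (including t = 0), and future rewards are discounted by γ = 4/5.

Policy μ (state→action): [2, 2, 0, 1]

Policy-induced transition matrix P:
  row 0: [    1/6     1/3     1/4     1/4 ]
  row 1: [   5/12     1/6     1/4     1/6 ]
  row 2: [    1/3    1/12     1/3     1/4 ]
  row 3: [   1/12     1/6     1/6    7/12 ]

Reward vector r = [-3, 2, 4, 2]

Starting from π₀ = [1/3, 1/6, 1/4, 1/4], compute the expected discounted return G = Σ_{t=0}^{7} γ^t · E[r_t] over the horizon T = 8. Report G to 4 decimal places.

G = 5.1103

t=0: π = [0.3333, 0.1667, 0.2500, 0.2500], E[r] = 0.8333, γ^t·E[r] = 0.833333, running G = 0.833333
t=1: π = [0.2292, 0.2014, 0.2500, 0.3194], E[r] = 1.3542, γ^t·E[r] = 1.083333, running G = 1.916667
t=2: π = [0.2321, 0.1840, 0.2442, 0.3397], E[r] = 1.3281, γ^t·E[r] = 0.850000, running G = 2.766667
t=3: π = [0.2251, 0.1850, 0.2420, 0.3479], E[r] = 1.3587, γ^t·E[r] = 0.695679, running G = 3.462346
t=4: π = [0.2243, 0.1840, 0.2412, 0.3505], E[r] = 1.3610, γ^t·E[r] = 0.557481, running G = 4.019827
t=5: π = [0.2237, 0.1839, 0.2409, 0.3515], E[r] = 1.3635, γ^t·E[r] = 0.446795, running G = 4.466622
t=6: π = [0.2235, 0.1839, 0.2408, 0.3518], E[r] = 1.3640, γ^t·E[r] = 0.357570, running G = 4.824192
t=7: π = [0.2234, 0.1839, 0.2407, 0.3520], E[r] = 1.3643, γ^t·E[r] = 0.286108, running G = 5.110301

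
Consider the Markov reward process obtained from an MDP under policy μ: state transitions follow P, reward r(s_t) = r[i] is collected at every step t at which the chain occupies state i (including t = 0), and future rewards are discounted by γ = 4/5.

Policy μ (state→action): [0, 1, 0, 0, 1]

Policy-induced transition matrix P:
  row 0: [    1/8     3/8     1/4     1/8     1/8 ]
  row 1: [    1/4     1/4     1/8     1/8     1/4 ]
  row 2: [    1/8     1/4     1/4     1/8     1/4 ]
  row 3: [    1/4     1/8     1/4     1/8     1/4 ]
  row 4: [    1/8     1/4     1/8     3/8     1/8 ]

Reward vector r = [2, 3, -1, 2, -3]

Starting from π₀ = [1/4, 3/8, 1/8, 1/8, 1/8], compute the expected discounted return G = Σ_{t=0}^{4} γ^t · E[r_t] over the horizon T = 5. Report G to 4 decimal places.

G = 2.9628

t=0: π = [0.2500, 0.3750, 0.1250, 0.1250, 0.1250], E[r] = 1.3750, γ^t·E[r] = 1.375000, running G = 1.375000
t=1: π = [0.1875, 0.2656, 0.1875, 0.1563, 0.2031], E[r] = 0.6875, γ^t·E[r] = 0.550000, running G = 1.925000
t=2: π = [0.1777, 0.2539, 0.1914, 0.1758, 0.2012], E[r] = 0.6738, γ^t·E[r] = 0.431250, running G = 2.356250
t=3: π = [0.1787, 0.2502, 0.1931, 0.1753, 0.2026], E[r] = 0.6577, γ^t·E[r] = 0.336750, running G = 2.693000
t=4: π = [0.1782, 0.2504, 0.1934, 0.1757, 0.2023], E[r] = 0.6586, γ^t·E[r] = 0.269763, running G = 2.962763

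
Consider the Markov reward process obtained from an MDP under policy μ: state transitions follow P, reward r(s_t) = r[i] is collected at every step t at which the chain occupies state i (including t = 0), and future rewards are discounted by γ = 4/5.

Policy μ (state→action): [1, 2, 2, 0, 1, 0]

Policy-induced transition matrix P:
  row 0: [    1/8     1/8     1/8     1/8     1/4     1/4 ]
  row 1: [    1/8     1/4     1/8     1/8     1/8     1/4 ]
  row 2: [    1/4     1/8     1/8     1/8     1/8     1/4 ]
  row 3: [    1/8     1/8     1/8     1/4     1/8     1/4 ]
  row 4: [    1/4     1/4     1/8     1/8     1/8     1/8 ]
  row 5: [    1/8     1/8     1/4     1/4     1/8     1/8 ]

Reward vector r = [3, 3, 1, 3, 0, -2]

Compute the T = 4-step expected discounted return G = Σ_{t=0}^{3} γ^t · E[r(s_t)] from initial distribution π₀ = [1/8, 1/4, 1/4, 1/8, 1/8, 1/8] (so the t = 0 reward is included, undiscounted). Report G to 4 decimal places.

t=0: π = [0.1250, 0.2500, 0.2500, 0.1250, 0.1250, 0.1250], E[r] = 1.5000, γ^t·E[r] = 1.500000, running G = 1.500000
t=1: π = [0.1719, 0.1719, 0.1406, 0.1563, 0.1406, 0.2188], E[r] = 1.2031, γ^t·E[r] = 0.962500, running G = 2.462500
t=2: π = [0.1602, 0.1641, 0.1523, 0.1719, 0.1465, 0.2051], E[r] = 1.2305, γ^t·E[r] = 0.787500, running G = 3.250000
t=3: π = [0.1624, 0.1638, 0.1506, 0.1721, 0.1450, 0.2061], E[r] = 1.2334, γ^t·E[r] = 0.631500, running G = 3.881500

G = 3.8815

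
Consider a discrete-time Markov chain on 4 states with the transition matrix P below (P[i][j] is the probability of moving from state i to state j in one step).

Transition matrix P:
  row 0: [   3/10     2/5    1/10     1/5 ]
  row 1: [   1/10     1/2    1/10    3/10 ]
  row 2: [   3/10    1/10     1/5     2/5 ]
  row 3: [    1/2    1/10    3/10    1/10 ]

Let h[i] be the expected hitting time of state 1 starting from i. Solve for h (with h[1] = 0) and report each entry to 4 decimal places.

h = [3.4545, 0.0000, 4.8727, 4.6545]

First-step conditioning: h[1] = 0; for i ≠ 1, h[i] = 1 + Σ_k P[i][k]·h[k].
  h[0] = 1 + 3/10·h[0] + 1/10·h[2] + 1/5·h[3]
  h[2] = 1 + 3/10·h[0] + 1/5·h[2] + 2/5·h[3]
  h[3] = 1 + 1/2·h[0] + 3/10·h[2] + 1/10·h[3]
Solving the 3×3 linear system over states ≠ 1 gives exactly h = [38/11, 0, 268/55, 256/55] (h[1] = 0 is the target).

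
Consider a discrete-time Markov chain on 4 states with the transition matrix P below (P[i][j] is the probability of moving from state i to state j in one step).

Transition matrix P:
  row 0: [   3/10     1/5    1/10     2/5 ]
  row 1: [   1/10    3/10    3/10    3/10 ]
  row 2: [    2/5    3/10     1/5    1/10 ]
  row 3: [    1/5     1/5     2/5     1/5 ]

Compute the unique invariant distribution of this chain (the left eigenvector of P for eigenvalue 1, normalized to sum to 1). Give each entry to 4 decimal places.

π = [0.2500, 0.2500, 0.2500, 0.2500]

Balance equations π_j = Σ_i π_i·P[i][j]:
  π_0 = 3/10·π_0 + 1/10·π_1 + 2/5·π_2 + 1/5·π_3
  π_1 = 1/5·π_0 + 3/10·π_1 + 3/10·π_2 + 1/5·π_3
  π_2 = 1/10·π_0 + 3/10·π_1 + 1/5·π_2 + 2/5·π_3
  normalize: π_0 + π_1 + π_2 + π_3 = 1
Solving the linear system gives exactly π = [1/4, 1/4, 1/4, 1/4].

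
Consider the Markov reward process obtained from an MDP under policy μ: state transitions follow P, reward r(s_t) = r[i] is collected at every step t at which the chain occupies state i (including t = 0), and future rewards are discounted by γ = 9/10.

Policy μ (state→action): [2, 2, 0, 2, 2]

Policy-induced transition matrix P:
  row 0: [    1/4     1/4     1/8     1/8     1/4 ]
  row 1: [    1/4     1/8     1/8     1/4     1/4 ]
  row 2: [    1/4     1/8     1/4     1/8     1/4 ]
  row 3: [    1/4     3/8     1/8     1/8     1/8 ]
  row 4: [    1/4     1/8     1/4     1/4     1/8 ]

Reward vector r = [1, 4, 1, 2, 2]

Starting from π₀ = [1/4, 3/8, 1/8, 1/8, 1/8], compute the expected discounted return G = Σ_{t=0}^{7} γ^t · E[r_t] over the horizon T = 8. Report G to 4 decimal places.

G = 11.6607

t=0: π = [0.2500, 0.3750, 0.1250, 0.1250, 0.1250], E[r] = 2.3750, γ^t·E[r] = 2.375000, running G = 2.375000
t=1: π = [0.2500, 0.1875, 0.1563, 0.1875, 0.2188], E[r] = 1.9688, γ^t·E[r] = 1.771875, running G = 4.146875
t=2: π = [0.2500, 0.2031, 0.1719, 0.1758, 0.1992], E[r] = 1.9844, γ^t·E[r] = 1.607344, running G = 5.754219
t=3: π = [0.2500, 0.2002, 0.1714, 0.1753, 0.2031], E[r] = 1.9790, γ^t·E[r] = 1.442694, running G = 7.196913
t=4: π = [0.2500, 0.2001, 0.1718, 0.1754, 0.2027], E[r] = 1.9783, γ^t·E[r] = 1.297984, running G = 8.494897
t=5: π = [0.2500, 0.2001, 0.1718, 0.1753, 0.2027], E[r] = 1.9784, γ^t·E[r] = 1.168222, running G = 9.663118
t=6: π = [0.2500, 0.2001, 0.1718, 0.1754, 0.2027], E[r] = 1.9784, γ^t·E[r] = 1.051379, running G = 10.714497
t=7: π = [0.2500, 0.2001, 0.1718, 0.1754, 0.2027], E[r] = 1.9784, γ^t·E[r] = 0.946242, running G = 11.660739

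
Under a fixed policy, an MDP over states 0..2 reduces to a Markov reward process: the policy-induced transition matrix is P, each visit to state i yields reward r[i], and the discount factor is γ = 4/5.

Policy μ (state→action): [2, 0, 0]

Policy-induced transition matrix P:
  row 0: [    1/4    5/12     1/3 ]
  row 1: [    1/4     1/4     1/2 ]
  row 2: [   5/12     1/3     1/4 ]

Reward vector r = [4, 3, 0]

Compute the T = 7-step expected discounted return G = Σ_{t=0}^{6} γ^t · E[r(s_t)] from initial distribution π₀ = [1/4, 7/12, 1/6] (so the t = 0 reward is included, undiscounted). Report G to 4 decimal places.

G = 9.1998

t=0: π = [0.2500, 0.5833, 0.1667], E[r] = 2.7500, γ^t·E[r] = 2.750000, running G = 2.750000
t=1: π = [0.2778, 0.3056, 0.4167], E[r] = 2.0278, γ^t·E[r] = 1.622222, running G = 4.372222
t=2: π = [0.3194, 0.3310, 0.3495], E[r] = 2.2708, γ^t·E[r] = 1.453333, running G = 5.825556
t=3: π = [0.3083, 0.3324, 0.3594], E[r] = 2.2301, γ^t·E[r] = 1.141827, running G = 6.967383
t=4: π = [0.3099, 0.3313, 0.3588], E[r] = 2.2336, γ^t·E[r] = 0.914864, running G = 7.882247
t=5: π = [0.3098, 0.3315, 0.3587], E[r] = 2.2338, γ^t·E[r] = 0.731981, running G = 8.614228
t=6: π = [0.3098, 0.3315, 0.3587], E[r] = 2.2337, γ^t·E[r] = 0.585542, running G = 9.199770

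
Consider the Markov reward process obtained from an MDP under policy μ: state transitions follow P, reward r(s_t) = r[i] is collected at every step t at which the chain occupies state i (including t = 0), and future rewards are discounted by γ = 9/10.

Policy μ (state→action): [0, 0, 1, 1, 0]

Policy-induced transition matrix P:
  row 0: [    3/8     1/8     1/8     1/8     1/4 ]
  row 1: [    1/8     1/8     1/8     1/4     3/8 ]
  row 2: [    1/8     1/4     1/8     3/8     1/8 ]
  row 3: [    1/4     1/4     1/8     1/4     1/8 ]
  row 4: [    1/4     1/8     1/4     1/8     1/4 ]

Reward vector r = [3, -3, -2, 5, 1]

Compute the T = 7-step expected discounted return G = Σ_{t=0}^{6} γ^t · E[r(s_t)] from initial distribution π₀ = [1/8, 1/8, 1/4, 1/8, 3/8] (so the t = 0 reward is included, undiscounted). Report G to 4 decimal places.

G = 5.4186

t=0: π = [0.1250, 0.1250, 0.2500, 0.1250, 0.3750], E[r] = 0.5000, γ^t·E[r] = 0.500000, running G = 0.500000
t=1: π = [0.2188, 0.1719, 0.1719, 0.2188, 0.2188], E[r] = 1.1094, γ^t·E[r] = 0.998438, running G = 1.498438
t=2: π = [0.2344, 0.1738, 0.1523, 0.2168, 0.2227], E[r] = 1.1836, γ^t·E[r] = 0.958711, running G = 2.457148
t=3: π = [0.2385, 0.1711, 0.1528, 0.2119, 0.2256], E[r] = 1.1816, γ^t·E[r] = 0.861416, running G = 3.318564
t=4: π = [0.2393, 0.1706, 0.1532, 0.2111, 0.2258], E[r] = 1.1810, γ^t·E[r] = 0.774874, running G = 4.093438
t=5: π = [0.2394, 0.1705, 0.1532, 0.2110, 0.2258], E[r] = 1.1811, γ^t·E[r] = 0.697429, running G = 4.790868
t=6: π = [0.2395, 0.1705, 0.1532, 0.2110, 0.2258], E[r] = 1.1811, γ^t·E[r] = 0.627701, running G = 5.418569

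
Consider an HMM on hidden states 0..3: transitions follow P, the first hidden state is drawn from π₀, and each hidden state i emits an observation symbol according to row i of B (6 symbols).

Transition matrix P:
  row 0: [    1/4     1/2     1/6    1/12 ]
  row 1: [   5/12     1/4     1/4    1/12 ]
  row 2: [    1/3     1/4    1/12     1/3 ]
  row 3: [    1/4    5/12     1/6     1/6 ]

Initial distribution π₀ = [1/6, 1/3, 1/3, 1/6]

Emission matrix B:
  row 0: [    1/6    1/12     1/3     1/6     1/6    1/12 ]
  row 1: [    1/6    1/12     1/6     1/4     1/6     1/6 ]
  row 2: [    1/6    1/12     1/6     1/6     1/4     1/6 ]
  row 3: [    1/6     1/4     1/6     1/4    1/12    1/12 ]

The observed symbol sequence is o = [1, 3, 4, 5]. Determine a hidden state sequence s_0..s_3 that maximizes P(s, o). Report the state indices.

path = [3, 1, 0, 1]

t=0: δ = [1.389e-02, 2.778e-02, 2.778e-02, 4.167e-02]  (obs o_0=1)
t=1: δ = [1.929e-03, 4.340e-03, 1.157e-03, 2.315e-03]  ψ = [1, 3, 1, 2]  (obs o_1=3)
t=2: δ = [3.014e-04, 1.808e-04, 2.713e-04, 3.215e-05]  ψ = [1, 1, 1, 2]  (obs o_2=4)
t=3: δ = [7.535e-06, 2.512e-05, 8.372e-06, 7.535e-06]  ψ = [2, 0, 0, 2]  (obs o_3=5)
backtrack: best end state = 1; path = [3, 1, 0, 1]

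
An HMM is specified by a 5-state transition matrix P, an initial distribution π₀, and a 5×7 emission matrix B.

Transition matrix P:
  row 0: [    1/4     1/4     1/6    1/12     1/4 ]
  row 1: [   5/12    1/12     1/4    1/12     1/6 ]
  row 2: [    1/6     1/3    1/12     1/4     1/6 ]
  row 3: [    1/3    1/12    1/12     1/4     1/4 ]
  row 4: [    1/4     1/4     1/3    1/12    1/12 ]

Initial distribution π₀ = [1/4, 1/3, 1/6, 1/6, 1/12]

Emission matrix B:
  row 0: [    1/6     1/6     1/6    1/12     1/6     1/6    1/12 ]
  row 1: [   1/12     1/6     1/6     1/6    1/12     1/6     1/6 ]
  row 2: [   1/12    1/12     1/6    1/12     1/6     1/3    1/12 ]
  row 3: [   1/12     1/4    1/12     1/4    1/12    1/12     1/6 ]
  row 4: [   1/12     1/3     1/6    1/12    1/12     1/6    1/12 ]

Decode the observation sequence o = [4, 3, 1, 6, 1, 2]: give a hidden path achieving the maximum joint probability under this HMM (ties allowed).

t=0: δ = [4.167e-02, 2.778e-02, 2.778e-02, 1.389e-02, 6.944e-03]  (obs o_0=4)
t=1: δ = [9.645e-04, 1.736e-03, 5.787e-04, 1.736e-03, 8.681e-04]  ψ = [1, 0, 0, 2, 0]  (obs o_1=3)
t=2: δ = [1.206e-04, 4.019e-05, 3.617e-05, 1.085e-04, 1.447e-04]  ψ = [1, 0, 1, 3, 3]  (obs o_2=1)
t=3: δ = [3.014e-06, 6.028e-06, 4.019e-06, 4.521e-06, 2.512e-06]  ψ = [3, 4, 4, 3, 0]  (obs o_3=6)
t=4: δ = [4.186e-07, 2.233e-07, 1.256e-07, 2.826e-07, 3.768e-07]  ψ = [1, 2, 1, 3, 3]  (obs o_4=1)
t=5: δ = [1.744e-08, 1.744e-08, 2.093e-08, 5.887e-09, 1.744e-08]  ψ = [0, 0, 4, 3, 0]  (obs o_5=2)
backtrack: best end state = 2; path = [2, 3, 3, 3, 4, 2]

path = [2, 3, 3, 3, 4, 2]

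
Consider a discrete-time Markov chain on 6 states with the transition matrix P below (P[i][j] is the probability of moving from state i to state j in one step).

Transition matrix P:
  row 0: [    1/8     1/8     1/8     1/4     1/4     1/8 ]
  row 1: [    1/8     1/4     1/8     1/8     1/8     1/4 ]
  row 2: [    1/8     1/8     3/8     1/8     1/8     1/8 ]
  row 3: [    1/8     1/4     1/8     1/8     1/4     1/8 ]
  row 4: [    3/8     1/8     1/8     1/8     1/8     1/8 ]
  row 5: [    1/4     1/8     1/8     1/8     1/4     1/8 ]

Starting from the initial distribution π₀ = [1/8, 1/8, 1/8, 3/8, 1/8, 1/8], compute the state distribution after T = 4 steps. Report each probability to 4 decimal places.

t=0: π = [0.1250, 0.1250, 0.1250, 0.3750, 0.1250, 0.1250]
t=1: π = [0.1719, 0.1875, 0.1563, 0.1406, 0.2031, 0.1406]
t=2: π = [0.1934, 0.1660, 0.1641, 0.1465, 0.1816, 0.1484]
t=3: π = [0.1890, 0.1641, 0.1660, 0.1492, 0.1860, 0.1458]
t=4: π = [0.1897, 0.1642, 0.1665, 0.1486, 0.1855, 0.1455]

π = [0.1897, 0.1642, 0.1665, 0.1486, 0.1855, 0.1455]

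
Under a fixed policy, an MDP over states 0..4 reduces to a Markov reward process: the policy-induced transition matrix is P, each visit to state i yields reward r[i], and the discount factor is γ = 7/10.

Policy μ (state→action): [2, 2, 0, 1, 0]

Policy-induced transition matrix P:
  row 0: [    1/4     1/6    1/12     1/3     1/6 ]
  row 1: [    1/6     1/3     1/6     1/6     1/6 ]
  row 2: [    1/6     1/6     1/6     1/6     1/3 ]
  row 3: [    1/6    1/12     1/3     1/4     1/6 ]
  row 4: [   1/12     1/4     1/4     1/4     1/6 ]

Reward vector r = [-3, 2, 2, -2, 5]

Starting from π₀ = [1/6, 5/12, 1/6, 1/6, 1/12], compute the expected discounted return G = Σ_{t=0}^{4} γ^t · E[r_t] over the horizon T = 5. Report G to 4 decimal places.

t=0: π = [0.1667, 0.4167, 0.1667, 0.1667, 0.0833], E[r] = 0.7500, γ^t·E[r] = 0.750000, running G = 0.750000
t=1: π = [0.1736, 0.2292, 0.1875, 0.2153, 0.1944], E[r] = 0.8542, γ^t·E[r] = 0.597917, running G = 1.347917
t=2: π = [0.1649, 0.2031, 0.2043, 0.2297, 0.1979], E[r] = 0.8501, γ^t·E[r] = 0.416557, running G = 1.764473
t=3: π = [0.1639, 0.1979, 0.2077, 0.2298, 0.2007], E[r] = 0.8634, γ^t·E[r] = 0.296139, running G = 2.060612
t=4: π = [0.1636, 0.1972, 0.2080, 0.2299, 0.2013], E[r] = 0.8664, γ^t·E[r] = 0.208024, running G = 2.268635

G = 2.2686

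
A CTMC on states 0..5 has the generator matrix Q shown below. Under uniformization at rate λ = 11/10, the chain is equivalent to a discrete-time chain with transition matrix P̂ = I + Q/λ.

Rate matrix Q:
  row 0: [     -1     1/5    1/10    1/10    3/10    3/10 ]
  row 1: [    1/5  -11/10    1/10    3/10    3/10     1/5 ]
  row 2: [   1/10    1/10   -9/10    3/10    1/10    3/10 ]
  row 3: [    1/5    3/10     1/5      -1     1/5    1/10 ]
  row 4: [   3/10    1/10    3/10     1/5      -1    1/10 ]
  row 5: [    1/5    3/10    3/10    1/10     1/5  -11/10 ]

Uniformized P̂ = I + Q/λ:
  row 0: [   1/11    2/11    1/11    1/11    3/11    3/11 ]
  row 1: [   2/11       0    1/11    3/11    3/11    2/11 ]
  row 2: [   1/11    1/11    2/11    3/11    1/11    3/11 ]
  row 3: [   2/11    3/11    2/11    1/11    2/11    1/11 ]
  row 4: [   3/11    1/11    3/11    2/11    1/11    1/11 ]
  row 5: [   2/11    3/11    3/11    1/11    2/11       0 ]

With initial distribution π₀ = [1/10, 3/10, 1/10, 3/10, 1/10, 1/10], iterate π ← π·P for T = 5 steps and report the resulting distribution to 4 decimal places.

π = [0.1662, 0.1507, 0.1831, 0.1679, 0.1778, 0.1542]

t=0: π = [0.1000, 0.3000, 0.1000, 0.3000, 0.1000, 0.1000]
t=1: π = [0.1727, 0.1455, 0.1636, 0.1727, 0.2000, 0.1455]
t=2: π = [0.1694, 0.1512, 0.1843, 0.1653, 0.1777, 0.1521]
t=3: π = [0.1658, 0.1503, 0.1826, 0.1681, 0.1781, 0.1551]
t=4: π = [0.1663, 0.1511, 0.1834, 0.1676, 0.1778, 0.1538]
t=5: π = [0.1662, 0.1507, 0.1831, 0.1679, 0.1778, 0.1542]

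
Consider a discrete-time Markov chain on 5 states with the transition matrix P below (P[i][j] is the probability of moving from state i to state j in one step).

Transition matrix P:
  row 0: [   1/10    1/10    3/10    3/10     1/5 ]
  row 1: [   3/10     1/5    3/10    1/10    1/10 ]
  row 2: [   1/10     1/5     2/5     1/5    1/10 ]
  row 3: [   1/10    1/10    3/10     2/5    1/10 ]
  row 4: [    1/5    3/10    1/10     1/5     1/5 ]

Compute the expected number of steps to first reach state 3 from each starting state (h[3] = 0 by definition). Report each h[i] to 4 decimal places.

First-step conditioning: h[3] = 0; for i ≠ 3, h[i] = 1 + Σ_k P[i][k]·h[k].
  h[0] = 1 + 1/10·h[0] + 1/10·h[1] + 3/10·h[2] + 1/5·h[4]
  h[1] = 1 + 3/10·h[0] + 1/5·h[1] + 3/10·h[2] + 1/10·h[4]
  h[2] = 1 + 1/10·h[0] + 1/5·h[1] + 2/5·h[2] + 1/10·h[4]
  h[4] = 1 + 1/5·h[0] + 3/10·h[1] + 1/10·h[2] + 1/5·h[4]
Solving the 4×4 linear system over states ≠ 3 gives exactly h = [8080/1771, 9770/1771, 9060/1771, 0, 1290/253] (h[3] = 0 is the target).

h = [4.5624, 5.5167, 5.1158, 0.0000, 5.0988]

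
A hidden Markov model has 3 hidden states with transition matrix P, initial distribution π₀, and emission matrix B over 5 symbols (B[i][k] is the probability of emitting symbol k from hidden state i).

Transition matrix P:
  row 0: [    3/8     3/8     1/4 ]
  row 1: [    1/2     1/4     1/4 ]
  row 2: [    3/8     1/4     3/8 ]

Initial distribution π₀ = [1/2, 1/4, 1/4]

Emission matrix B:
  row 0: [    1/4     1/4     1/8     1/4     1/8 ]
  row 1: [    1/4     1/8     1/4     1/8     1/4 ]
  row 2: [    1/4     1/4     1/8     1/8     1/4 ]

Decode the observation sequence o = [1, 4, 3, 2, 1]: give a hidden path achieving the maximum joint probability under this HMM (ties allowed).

path = [0, 1, 0, 1, 0]

t=0: δ = [1.250e-01, 3.125e-02, 6.250e-02]  (obs o_0=1)
t=1: δ = [5.859e-03, 1.172e-02, 7.812e-03]  ψ = [0, 0, 0]  (obs o_1=4)
t=2: δ = [1.465e-03, 3.662e-04, 3.662e-04]  ψ = [1, 1, 1]  (obs o_2=3)
t=3: δ = [6.866e-05, 1.373e-04, 4.578e-05]  ψ = [0, 0, 0]  (obs o_3=2)
t=4: δ = [1.717e-05, 4.292e-06, 8.583e-06]  ψ = [1, 1, 1]  (obs o_4=1)
backtrack: best end state = 0; path = [0, 1, 0, 1, 0]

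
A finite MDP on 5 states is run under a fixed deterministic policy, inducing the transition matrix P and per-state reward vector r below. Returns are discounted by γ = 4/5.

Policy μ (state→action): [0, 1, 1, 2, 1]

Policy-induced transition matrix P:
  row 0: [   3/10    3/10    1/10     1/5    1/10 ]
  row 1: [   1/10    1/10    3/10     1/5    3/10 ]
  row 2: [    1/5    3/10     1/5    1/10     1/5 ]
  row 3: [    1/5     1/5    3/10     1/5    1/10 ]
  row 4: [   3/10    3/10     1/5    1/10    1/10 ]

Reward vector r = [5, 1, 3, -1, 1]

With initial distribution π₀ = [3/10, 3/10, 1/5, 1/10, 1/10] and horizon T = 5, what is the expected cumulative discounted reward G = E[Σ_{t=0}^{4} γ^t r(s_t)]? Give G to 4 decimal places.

G = 7.0211

t=0: π = [0.3000, 0.3000, 0.2000, 0.1000, 0.1000], E[r] = 2.4000, γ^t·E[r] = 2.400000, running G = 2.400000
t=1: π = [0.2100, 0.2300, 0.2100, 0.1700, 0.1800], E[r] = 1.9200, γ^t·E[r] = 1.536000, running G = 3.936000
t=2: π = [0.2160, 0.2370, 0.2190, 0.1610, 0.1670], E[r] = 1.9800, γ^t·E[r] = 1.267200, running G = 5.203200
t=3: π = [0.2146, 0.2365, 0.2182, 0.1614, 0.1693], E[r] = 1.9720, γ^t·E[r] = 1.009664, running G = 6.212864
t=4: π = [0.2147, 0.2366, 0.2183, 0.1613, 0.1691], E[r] = 1.9731, γ^t·E[r] = 0.808190, running G = 7.021054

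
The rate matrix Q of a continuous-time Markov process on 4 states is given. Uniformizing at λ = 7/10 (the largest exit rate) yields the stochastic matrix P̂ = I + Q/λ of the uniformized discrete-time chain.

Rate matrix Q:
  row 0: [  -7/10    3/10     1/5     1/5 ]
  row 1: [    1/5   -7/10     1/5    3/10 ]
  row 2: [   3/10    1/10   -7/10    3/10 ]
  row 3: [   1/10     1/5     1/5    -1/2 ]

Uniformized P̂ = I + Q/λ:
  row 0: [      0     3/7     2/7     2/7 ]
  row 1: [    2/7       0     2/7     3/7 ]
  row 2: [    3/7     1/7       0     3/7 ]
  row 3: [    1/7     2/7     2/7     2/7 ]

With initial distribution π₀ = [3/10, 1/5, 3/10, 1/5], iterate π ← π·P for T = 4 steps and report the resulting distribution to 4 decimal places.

π = [0.2069, 0.2220, 0.2227, 0.3484]

t=0: π = [0.3000, 0.2000, 0.3000, 0.2000]
t=1: π = [0.2143, 0.2286, 0.2000, 0.3571]
t=2: π = [0.2020, 0.2224, 0.2286, 0.3469]
t=3: π = [0.2111, 0.2184, 0.2204, 0.3501]
t=4: π = [0.2069, 0.2220, 0.2227, 0.3484]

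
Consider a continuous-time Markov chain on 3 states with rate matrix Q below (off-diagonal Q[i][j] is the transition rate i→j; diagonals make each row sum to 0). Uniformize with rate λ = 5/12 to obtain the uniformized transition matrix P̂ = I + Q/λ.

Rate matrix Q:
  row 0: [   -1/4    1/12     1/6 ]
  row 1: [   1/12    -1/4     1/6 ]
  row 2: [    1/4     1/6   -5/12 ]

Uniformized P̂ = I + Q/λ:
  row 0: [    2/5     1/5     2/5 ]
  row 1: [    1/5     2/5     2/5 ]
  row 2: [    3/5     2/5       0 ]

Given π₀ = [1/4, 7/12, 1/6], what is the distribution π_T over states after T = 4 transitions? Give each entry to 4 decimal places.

t=0: π = [0.2500, 0.5833, 0.1667]
t=1: π = [0.3167, 0.3500, 0.3333]
t=2: π = [0.3967, 0.3367, 0.2667]
t=3: π = [0.3860, 0.3207, 0.2933]
t=4: π = [0.3945, 0.3228, 0.2827]

π = [0.3945, 0.3228, 0.2827]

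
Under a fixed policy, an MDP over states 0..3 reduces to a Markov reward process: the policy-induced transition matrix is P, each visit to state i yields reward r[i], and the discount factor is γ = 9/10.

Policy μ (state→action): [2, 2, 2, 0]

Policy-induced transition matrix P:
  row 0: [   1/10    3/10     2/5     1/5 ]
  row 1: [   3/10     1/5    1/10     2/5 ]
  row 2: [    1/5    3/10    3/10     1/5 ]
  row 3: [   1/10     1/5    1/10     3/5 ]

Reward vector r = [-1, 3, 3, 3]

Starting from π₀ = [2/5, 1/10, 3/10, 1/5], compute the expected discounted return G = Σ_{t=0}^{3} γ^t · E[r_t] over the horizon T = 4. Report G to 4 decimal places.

G = 7.0954

t=0: π = [0.4000, 0.1000, 0.3000, 0.2000], E[r] = 1.4000, γ^t·E[r] = 1.400000, running G = 1.400000
t=1: π = [0.1500, 0.2700, 0.2800, 0.3000], E[r] = 2.4000, γ^t·E[r] = 2.160000, running G = 3.560000
t=2: π = [0.1820, 0.2430, 0.2010, 0.3740], E[r] = 2.2720, γ^t·E[r] = 1.840320, running G = 5.400320
t=3: π = [0.1687, 0.2383, 0.1948, 0.3982], E[r] = 2.3252, γ^t·E[r] = 1.695071, running G = 7.095391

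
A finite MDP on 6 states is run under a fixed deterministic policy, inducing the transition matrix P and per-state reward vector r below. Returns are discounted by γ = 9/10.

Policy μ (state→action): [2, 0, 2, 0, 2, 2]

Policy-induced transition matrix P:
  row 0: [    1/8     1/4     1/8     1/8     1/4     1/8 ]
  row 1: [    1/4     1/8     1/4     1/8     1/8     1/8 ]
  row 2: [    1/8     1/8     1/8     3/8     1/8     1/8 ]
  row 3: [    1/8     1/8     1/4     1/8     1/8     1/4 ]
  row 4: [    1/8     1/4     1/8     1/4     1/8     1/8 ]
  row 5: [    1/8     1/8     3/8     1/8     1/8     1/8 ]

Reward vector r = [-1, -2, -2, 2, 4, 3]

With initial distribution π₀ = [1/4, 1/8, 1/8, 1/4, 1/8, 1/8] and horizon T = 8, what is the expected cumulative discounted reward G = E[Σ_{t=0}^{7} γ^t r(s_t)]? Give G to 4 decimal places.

t=0: π = [0.2500, 0.1250, 0.1250, 0.2500, 0.1250, 0.1250], E[r] = 0.6250, γ^t·E[r] = 0.625000, running G = 0.625000
t=1: π = [0.1406, 0.1719, 0.2031, 0.1719, 0.1563, 0.1563], E[r] = 0.5469, γ^t·E[r] = 0.492188, running G = 1.117188
t=2: π = [0.1465, 0.1621, 0.2070, 0.1953, 0.1426, 0.1465], E[r] = 0.5156, γ^t·E[r] = 0.417656, running G = 1.534844
t=3: π = [0.1453, 0.1611, 0.2063, 0.1946, 0.1433, 0.1494], E[r] = 0.5305, γ^t·E[r] = 0.386747, running G = 1.921591
t=4: π = [0.1451, 0.1611, 0.2068, 0.1945, 0.1432, 0.1493], E[r] = 0.5287, γ^t·E[r] = 0.346851, running G = 2.268442
t=5: π = [0.1451, 0.1610, 0.2068, 0.1946, 0.1431, 0.1493], E[r] = 0.5289, γ^t·E[r] = 0.312335, running G = 2.580777
t=6: π = [0.1451, 0.1610, 0.2068, 0.1946, 0.1431, 0.1493], E[r] = 0.5290, γ^t·E[r] = 0.281107, running G = 2.861884
t=7: π = [0.1451, 0.1610, 0.2068, 0.1946, 0.1431, 0.1493], E[r] = 0.5289, γ^t·E[r] = 0.252993, running G = 3.114877

G = 3.1149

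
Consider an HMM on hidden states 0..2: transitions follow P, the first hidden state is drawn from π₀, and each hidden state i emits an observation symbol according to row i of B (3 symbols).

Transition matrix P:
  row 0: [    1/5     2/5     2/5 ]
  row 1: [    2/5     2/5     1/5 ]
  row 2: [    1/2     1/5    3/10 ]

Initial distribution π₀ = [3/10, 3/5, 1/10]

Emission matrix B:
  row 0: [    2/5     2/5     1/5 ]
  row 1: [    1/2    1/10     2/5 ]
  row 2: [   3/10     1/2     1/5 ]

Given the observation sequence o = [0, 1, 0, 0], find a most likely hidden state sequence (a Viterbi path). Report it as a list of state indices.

t=0: δ = [1.200e-01, 3.000e-01, 3.000e-02]  (obs o_0=0)
t=1: δ = [4.800e-02, 1.200e-02, 3.000e-02]  ψ = [1, 1, 1]  (obs o_1=1)
t=2: δ = [6.000e-03, 9.600e-03, 5.760e-03]  ψ = [2, 0, 0]  (obs o_2=0)
t=3: δ = [1.536e-03, 1.920e-03, 7.200e-04]  ψ = [1, 1, 0]  (obs o_3=0)
backtrack: best end state = 1; path = [1, 0, 1, 1]

path = [1, 0, 1, 1]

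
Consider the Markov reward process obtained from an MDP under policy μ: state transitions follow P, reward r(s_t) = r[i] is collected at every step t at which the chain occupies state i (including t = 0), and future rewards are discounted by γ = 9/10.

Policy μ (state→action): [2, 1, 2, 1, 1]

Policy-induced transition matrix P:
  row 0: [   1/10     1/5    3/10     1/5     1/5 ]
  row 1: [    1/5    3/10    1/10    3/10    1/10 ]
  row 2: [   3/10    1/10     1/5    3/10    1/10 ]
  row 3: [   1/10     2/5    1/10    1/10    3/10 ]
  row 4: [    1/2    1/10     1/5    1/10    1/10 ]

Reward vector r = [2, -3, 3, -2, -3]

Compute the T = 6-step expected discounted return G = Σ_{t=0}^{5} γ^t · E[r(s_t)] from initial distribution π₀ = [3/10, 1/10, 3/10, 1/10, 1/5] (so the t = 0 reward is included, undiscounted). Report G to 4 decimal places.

G = -1.5003

t=0: π = [0.3000, 0.1000, 0.3000, 0.1000, 0.2000], E[r] = 0.4000, γ^t·E[r] = 0.400000, running G = 0.400000
t=1: π = [0.2500, 0.1800, 0.2100, 0.2100, 0.1500], E[r] = -0.2800, γ^t·E[r] = -0.252000, running G = 0.148000
t=2: π = [0.2200, 0.2240, 0.1860, 0.2030, 0.1670], E[r] = -0.5810, γ^t·E[r] = -0.470610, running G = -0.322610
t=3: π = [0.2264, 0.2277, 0.1793, 0.2040, 0.1626], E[r] = -0.5882, γ^t·E[r] = -0.428798, running G = -0.751408
t=4: π = [0.2237, 0.2294, 0.1795, 0.2040, 0.1634], E[r] = -0.6008, γ^t·E[r] = -0.394178, running G = -1.145586
t=5: π = [0.2242, 0.2295, 0.1790, 0.2041, 0.1632], E[r] = -0.6007, γ^t·E[r] = -0.354691, running G = -1.500278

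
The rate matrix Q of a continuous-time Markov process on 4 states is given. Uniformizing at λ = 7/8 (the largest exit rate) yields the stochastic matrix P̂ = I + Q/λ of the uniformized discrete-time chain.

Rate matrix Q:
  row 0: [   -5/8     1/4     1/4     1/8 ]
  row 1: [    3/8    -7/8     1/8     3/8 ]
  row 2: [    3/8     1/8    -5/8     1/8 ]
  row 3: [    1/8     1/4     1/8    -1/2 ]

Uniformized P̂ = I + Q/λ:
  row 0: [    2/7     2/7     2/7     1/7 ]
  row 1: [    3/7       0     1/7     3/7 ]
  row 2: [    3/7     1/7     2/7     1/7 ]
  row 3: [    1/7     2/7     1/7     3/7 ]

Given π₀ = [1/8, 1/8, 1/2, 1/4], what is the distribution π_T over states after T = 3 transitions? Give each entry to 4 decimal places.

π = [0.3087, 0.1961, 0.2190, 0.2762]

t=0: π = [0.1250, 0.1250, 0.5000, 0.2500]
t=1: π = [0.3393, 0.1786, 0.2321, 0.2500]
t=2: π = [0.3087, 0.2015, 0.2245, 0.2653]
t=3: π = [0.3087, 0.1961, 0.2190, 0.2762]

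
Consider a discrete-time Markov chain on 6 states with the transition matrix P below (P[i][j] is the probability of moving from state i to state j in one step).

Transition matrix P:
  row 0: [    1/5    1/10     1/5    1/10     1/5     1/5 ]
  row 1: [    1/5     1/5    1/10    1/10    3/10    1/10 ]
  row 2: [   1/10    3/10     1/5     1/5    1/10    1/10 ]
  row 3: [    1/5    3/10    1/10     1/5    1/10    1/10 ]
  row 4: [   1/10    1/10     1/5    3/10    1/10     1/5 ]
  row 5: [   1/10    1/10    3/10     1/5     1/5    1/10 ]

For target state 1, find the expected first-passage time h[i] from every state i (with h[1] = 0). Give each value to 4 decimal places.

First-step conditioning: h[1] = 0; for i ≠ 1, h[i] = 1 + Σ_k P[i][k]·h[k].
  h[0] = 1 + 1/5·h[0] + 1/5·h[2] + 1/10·h[3] + 1/5·h[4] + 1/5·h[5]
  h[2] = 1 + 1/10·h[0] + 1/5·h[2] + 1/5·h[3] + 1/10·h[4] + 1/10·h[5]
  h[3] = 1 + 1/5·h[0] + 1/10·h[2] + 1/5·h[3] + 1/10·h[4] + 1/10·h[5]
  h[4] = 1 + 1/10·h[0] + 1/5·h[2] + 3/10·h[3] + 1/10·h[4] + 1/5·h[5]
  h[5] = 1 + 1/10·h[0] + 3/10·h[2] + 1/5·h[3] + 1/5·h[4] + 1/10·h[5]
Solving the 5×5 linear system over states ≠ 1 gives exactly h = [865/152, 0, 2045/456, 175/38, 835/152, 625/114] (h[1] = 0 is the target).

h = [5.6908, 0.0000, 4.4846, 4.6053, 5.4934, 5.4825]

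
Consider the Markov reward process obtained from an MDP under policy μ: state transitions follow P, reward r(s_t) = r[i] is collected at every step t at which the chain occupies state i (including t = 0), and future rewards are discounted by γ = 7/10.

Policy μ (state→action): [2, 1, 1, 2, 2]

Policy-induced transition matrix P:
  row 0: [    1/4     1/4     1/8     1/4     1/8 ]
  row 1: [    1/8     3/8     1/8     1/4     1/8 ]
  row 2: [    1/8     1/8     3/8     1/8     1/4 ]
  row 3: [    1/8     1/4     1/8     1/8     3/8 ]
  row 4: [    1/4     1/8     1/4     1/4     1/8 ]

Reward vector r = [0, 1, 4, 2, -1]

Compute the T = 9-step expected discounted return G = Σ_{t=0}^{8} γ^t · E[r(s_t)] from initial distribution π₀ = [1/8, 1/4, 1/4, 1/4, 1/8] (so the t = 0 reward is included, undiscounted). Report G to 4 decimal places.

G = 4.3163

t=0: π = [0.1250, 0.2500, 0.2500, 0.2500, 0.1250], E[r] = 1.6250, γ^t·E[r] = 1.625000, running G = 1.625000
t=1: π = [0.1563, 0.2344, 0.2031, 0.1875, 0.2188], E[r] = 1.2031, γ^t·E[r] = 0.842188, running G = 2.467188
t=2: π = [0.1719, 0.2266, 0.2031, 0.2012, 0.1973], E[r] = 1.2441, γ^t·E[r] = 0.609629, running G = 3.076816
t=3: π = [0.1711, 0.2283, 0.2004, 0.1995, 0.2007], E[r] = 1.2283, γ^t·E[r] = 0.421297, running G = 3.498114
t=4: π = [0.1715, 0.2284, 0.2002, 0.2000, 0.1999], E[r] = 1.2293, γ^t·E[r] = 0.295150, running G = 3.793263
t=5: π = [0.1714, 0.2285, 0.2000, 0.2000, 0.2000], E[r] = 1.2286, γ^t·E[r] = 0.206493, running G = 3.999756
t=6: π = [0.1714, 0.2286, 0.2000, 0.2000, 0.2000], E[r] = 1.2286, γ^t·E[r] = 0.144545, running G = 4.144301
t=7: π = [0.1714, 0.2286, 0.2000, 0.2000, 0.2000], E[r] = 1.2286, γ^t·E[r] = 0.101179, running G = 4.245479
t=8: π = [0.1714, 0.2286, 0.2000, 0.2000, 0.2000], E[r] = 1.2286, γ^t·E[r] = 0.070825, running G = 4.316304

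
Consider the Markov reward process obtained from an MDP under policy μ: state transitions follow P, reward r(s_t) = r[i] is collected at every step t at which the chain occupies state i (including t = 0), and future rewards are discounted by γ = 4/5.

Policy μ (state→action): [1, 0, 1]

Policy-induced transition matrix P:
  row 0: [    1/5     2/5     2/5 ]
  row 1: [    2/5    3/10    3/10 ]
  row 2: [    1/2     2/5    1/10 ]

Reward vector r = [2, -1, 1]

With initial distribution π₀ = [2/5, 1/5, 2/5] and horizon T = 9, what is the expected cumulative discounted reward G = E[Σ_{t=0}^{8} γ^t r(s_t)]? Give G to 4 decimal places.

t=0: π = [0.4000, 0.2000, 0.4000], E[r] = 1.0000, γ^t·E[r] = 1.000000, running G = 1.000000
t=1: π = [0.3600, 0.3800, 0.2600], E[r] = 0.6000, γ^t·E[r] = 0.480000, running G = 1.480000
t=2: π = [0.3540, 0.3620, 0.2840], E[r] = 0.6300, γ^t·E[r] = 0.403200, running G = 1.883200
t=3: π = [0.3576, 0.3638, 0.2786], E[r] = 0.6300, γ^t·E[r] = 0.322560, running G = 2.205760
t=4: π = [0.3563, 0.3636, 0.2800], E[r] = 0.6291, γ^t·E[r] = 0.257679, running G = 2.463439
t=5: π = [0.3567, 0.3636, 0.2796], E[r] = 0.6295, γ^t·E[r] = 0.206261, running G = 2.669701
t=6: π = [0.3566, 0.3636, 0.2797], E[r] = 0.6293, γ^t·E[r] = 0.164978, running G = 2.834679
t=7: π = [0.3567, 0.3636, 0.2797], E[r] = 0.6294, γ^t·E[r] = 0.131990, running G = 2.966670
t=8: π = [0.3566, 0.3636, 0.2797], E[r] = 0.6294, γ^t·E[r] = 0.105590, running G = 3.072260

G = 3.0723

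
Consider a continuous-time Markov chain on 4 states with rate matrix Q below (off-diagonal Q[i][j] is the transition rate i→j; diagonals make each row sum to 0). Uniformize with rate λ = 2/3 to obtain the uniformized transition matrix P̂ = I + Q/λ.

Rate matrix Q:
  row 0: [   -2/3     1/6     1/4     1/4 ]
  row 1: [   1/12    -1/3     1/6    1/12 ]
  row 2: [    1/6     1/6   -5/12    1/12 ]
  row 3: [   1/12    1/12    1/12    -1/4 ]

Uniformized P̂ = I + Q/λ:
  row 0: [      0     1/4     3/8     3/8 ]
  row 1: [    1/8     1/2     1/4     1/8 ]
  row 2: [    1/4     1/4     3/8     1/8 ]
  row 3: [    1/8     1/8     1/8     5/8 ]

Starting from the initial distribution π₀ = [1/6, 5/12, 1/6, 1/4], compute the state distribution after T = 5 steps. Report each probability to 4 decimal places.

t=0: π = [0.1667, 0.4167, 0.1667, 0.2500]
t=1: π = [0.1250, 0.3229, 0.2604, 0.2917]
t=2: π = [0.1419, 0.2943, 0.2617, 0.3021]
t=3: π = [0.1400, 0.2858, 0.2627, 0.3115]
t=4: π = [0.1403, 0.2825, 0.2614, 0.3158]
t=5: π = [0.1401, 0.2812, 0.2607, 0.3180]

π = [0.1401, 0.2812, 0.2607, 0.3180]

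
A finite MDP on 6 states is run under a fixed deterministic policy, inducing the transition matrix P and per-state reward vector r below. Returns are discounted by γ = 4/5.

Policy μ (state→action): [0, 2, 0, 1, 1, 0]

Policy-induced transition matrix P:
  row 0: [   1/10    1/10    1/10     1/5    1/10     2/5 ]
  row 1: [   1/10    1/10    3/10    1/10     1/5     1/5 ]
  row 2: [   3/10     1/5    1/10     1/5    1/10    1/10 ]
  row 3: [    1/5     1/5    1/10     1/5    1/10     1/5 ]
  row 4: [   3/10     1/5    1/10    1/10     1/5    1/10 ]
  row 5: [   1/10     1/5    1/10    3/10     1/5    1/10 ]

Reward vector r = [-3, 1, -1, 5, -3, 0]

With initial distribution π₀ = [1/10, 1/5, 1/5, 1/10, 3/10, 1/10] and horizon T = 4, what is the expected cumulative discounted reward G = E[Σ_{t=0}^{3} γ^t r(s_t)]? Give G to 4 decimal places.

t=0: π = [0.1000, 0.2000, 0.2000, 0.1000, 0.3000, 0.1000], E[r] = -0.7000, γ^t·E[r] = -0.700000, running G = -0.700000
t=1: π = [0.2100, 0.1700, 0.1400, 0.1600, 0.1600, 0.1600], E[r] = -0.2800, γ^t·E[r] = -0.224000, running G = -0.924000
t=2: π = [0.1760, 0.1620, 0.1340, 0.1830, 0.1490, 0.1960], E[r] = -0.0320, γ^t·E[r] = -0.020480, running G = -0.944480
t=3: π = [0.1749, 0.1662, 0.1324, 0.1885, 0.1507, 0.1873], E[r] = -0.0005, γ^t·E[r] = -0.000256, running G = -0.944736

G = -0.9447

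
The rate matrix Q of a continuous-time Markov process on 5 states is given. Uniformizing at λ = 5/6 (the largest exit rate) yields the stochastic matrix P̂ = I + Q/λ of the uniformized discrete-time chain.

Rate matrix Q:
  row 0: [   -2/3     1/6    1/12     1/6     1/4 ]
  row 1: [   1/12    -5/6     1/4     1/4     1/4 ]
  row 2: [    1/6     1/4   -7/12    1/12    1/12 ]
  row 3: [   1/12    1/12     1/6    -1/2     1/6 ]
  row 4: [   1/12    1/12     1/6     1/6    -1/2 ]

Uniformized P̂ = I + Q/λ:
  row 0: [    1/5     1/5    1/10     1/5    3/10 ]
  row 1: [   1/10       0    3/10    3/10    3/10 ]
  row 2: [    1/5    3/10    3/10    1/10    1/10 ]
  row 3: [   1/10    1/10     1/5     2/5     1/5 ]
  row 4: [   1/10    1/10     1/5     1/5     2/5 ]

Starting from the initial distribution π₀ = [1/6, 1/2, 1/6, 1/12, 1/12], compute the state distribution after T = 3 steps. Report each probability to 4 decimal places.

t=0: π = [0.1667, 0.5000, 0.1667, 0.0833, 0.0833]
t=1: π = [0.1333, 0.1000, 0.2500, 0.2500, 0.2667]
t=2: π = [0.1383, 0.1533, 0.2217, 0.2350, 0.2517]
t=3: π = [0.1360, 0.1428, 0.2237, 0.2402, 0.2573]

π = [0.1360, 0.1428, 0.2237, 0.2402, 0.2573]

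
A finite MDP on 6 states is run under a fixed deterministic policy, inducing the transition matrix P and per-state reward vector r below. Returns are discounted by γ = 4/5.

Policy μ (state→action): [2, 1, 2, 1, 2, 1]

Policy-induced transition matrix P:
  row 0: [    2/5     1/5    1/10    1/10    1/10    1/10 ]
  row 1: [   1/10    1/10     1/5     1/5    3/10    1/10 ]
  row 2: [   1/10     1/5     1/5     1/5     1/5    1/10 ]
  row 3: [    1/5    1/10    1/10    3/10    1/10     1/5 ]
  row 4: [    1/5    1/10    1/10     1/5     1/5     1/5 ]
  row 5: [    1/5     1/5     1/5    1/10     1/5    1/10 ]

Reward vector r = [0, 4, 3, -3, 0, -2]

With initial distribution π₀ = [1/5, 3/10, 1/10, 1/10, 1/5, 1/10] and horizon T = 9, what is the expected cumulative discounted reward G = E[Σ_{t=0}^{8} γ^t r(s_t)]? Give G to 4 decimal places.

t=0: π = [0.2000, 0.3000, 0.1000, 0.1000, 0.2000, 0.1000], E[r] = 1.0000, γ^t·E[r] = 1.000000, running G = 1.000000
t=1: π = [0.2000, 0.1400, 0.1500, 0.1800, 0.2000, 0.1300], E[r] = 0.2100, γ^t·E[r] = 0.168000, running G = 1.168000
t=2: π = [0.2110, 0.1480, 0.1420, 0.1850, 0.1760, 0.1380], E[r] = 0.1870, γ^t·E[r] = 0.119680, running G = 1.287680
t=3: π = [0.2132, 0.1491, 0.1428, 0.1836, 0.1752, 0.1361], E[r] = 0.2018, γ^t·E[r] = 0.103322, running G = 1.391002
t=4: π = [0.2135, 0.1492, 0.1428, 0.1834, 0.1752, 0.1359], E[r] = 0.2032, γ^t·E[r] = 0.083227, running G = 1.474228
t=5: π = [0.2135, 0.1492, 0.1428, 0.1834, 0.1752, 0.1359], E[r] = 0.2033, γ^t·E[r] = 0.066603, running G = 1.540831
t=6: π = [0.2135, 0.1492, 0.1428, 0.1834, 0.1752, 0.1359], E[r] = 0.2033, γ^t·E[r] = 0.053287, running G = 1.594118
t=7: π = [0.2135, 0.1492, 0.1428, 0.1834, 0.1752, 0.1359], E[r] = 0.2033, γ^t·E[r] = 0.042631, running G = 1.636749
t=8: π = [0.2135, 0.1492, 0.1428, 0.1834, 0.1752, 0.1359], E[r] = 0.2033, γ^t·E[r] = 0.034105, running G = 1.670854

G = 1.6709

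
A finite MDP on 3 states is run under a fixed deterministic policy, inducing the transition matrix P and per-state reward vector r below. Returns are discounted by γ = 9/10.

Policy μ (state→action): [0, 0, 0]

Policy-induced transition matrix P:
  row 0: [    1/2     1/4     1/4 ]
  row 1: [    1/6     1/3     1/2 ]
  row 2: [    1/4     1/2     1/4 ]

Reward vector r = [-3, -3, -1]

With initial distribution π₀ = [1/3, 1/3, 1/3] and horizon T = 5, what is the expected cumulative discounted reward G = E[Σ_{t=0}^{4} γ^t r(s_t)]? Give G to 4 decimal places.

G = -9.5225

t=0: π = [0.3333, 0.3333, 0.3333], E[r] = -2.3333, γ^t·E[r] = -2.333333, running G = -2.333333
t=1: π = [0.3056, 0.3611, 0.3333], E[r] = -2.3333, γ^t·E[r] = -2.100000, running G = -4.433333
t=2: π = [0.2963, 0.3634, 0.3403], E[r] = -2.3194, γ^t·E[r] = -1.878750, running G = -6.312083
t=3: π = [0.2938, 0.3654, 0.3409], E[r] = -2.3183, γ^t·E[r] = -1.690031, running G = -8.002115
t=4: π = [0.2930, 0.3657, 0.3413], E[r] = -2.3173, γ^t·E[r] = -1.520395, running G = -9.522510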